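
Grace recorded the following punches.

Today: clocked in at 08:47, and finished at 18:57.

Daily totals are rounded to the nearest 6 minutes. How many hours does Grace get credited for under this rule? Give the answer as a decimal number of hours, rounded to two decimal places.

10.20 hours

Today: 08:47–18:57 = 10 h 10 min → rounds to 10 h 12 min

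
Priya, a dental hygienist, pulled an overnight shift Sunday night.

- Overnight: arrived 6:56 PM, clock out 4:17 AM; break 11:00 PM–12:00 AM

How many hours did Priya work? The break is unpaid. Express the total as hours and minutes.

8 h 21 min

Overnight: 6:56 PM → midnight = 5 h 4 min; midnight → 4:17 AM = 4 h 17 min; span 9 h 21 min; less 60 min break → 8 h 21 min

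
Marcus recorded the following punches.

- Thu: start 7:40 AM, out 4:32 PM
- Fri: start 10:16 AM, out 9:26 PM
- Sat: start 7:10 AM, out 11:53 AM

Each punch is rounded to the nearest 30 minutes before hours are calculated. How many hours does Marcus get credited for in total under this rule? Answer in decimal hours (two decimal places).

Thu: in 7:40 AM→7:30 AM, out 4:32 PM→4:30 PM; 9 h 0 min
Fri: in 10:16 AM→10:30 AM, out 9:26 PM→9:30 PM; 11 h 0 min
Sat: in 7:10 AM→7:00 AM, out 11:53 AM→12:00 PM; 5 h 0 min
Total credited: 25 h 0 min.

25.00 hours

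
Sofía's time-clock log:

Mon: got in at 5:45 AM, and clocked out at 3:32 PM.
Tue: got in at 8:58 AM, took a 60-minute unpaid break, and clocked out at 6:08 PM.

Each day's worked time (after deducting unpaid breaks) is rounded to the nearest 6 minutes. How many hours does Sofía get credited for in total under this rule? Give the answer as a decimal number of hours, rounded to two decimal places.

18.00 hours

Mon: 5:45 AM–3:32 PM = 9 h 47 min → rounds to 9 h 48 min
Tue: 8:58 AM–6:08 PM = 9 h 10 min − 60 min = 8 h 10 min → rounds to 8 h 12 min
Total credited: 18 h 0 min.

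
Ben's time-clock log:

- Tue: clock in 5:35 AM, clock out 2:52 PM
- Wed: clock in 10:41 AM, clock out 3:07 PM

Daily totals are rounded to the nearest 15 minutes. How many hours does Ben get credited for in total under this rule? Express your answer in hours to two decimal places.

Tue: 5:35 AM–2:52 PM = 9 h 17 min → rounds to 9 h 15 min
Wed: 10:41 AM–3:07 PM = 4 h 26 min → rounds to 4 h 30 min
Total credited: 13 h 45 min.

13.75 hours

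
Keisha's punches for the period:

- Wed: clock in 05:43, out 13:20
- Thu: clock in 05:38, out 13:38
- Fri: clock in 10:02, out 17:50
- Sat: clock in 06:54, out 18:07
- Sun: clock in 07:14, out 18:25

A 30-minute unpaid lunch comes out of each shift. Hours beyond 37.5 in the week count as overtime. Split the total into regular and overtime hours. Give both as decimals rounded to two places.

Wed: 05:43–13:20 = 7 h 37 min; less 30 min break → 7 h 7 min
Thu: 05:38–13:38 = 8 h 0 min; less 30 min break → 7 h 30 min
Fri: 10:02–17:50 = 7 h 48 min; less 30 min break → 7 h 18 min
Sat: 06:54–18:07 = 11 h 13 min; less 30 min break → 10 h 43 min
Sun: 07:14–18:25 = 11 h 11 min; less 30 min break → 10 h 41 min
Total worked: 43 h 19 min = 43.32 h.
Threshold 37.5 h → overtime 5 h 49 min, regular 37 h 30 min.

Regular 37.50 hours, overtime 5.82 hours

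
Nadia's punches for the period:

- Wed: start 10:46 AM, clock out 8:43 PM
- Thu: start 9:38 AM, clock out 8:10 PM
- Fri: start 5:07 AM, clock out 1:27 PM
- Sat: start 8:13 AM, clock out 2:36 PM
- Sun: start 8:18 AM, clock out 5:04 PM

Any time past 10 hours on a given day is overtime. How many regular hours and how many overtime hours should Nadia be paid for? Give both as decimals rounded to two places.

Wed: 10:46 AM–8:43 PM = 9 h 57 min
Thu: 9:38 AM–8:10 PM = 10 h 32 min
Fri: 5:07 AM–1:27 PM = 8 h 20 min
Sat: 8:13 AM–2:36 PM = 6 h 23 min
Sun: 8:18 AM–5:04 PM = 8 h 46 min
Wed reg 9 h 57 min / OT 0 h 0 min; Thu reg 10 h 0 min / OT 0 h 32 min; Fri reg 8 h 20 min / OT 0 h 0 min; Sat reg 6 h 23 min / OT 0 h 0 min; Sun reg 8 h 46 min / OT 0 h 0 min.
Totals: regular 43 h 26 min, overtime 0 h 32 min.

Regular 43.43 hours, overtime 0.53 hours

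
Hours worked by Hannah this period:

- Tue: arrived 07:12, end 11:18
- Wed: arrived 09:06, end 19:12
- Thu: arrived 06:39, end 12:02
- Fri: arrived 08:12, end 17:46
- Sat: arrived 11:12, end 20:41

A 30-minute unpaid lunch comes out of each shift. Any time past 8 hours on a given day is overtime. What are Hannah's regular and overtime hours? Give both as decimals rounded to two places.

Tue: 07:12–11:18 = 4 h 6 min; less 30 min break → 3 h 36 min
Wed: 09:06–19:12 = 10 h 6 min; less 30 min break → 9 h 36 min
Thu: 06:39–12:02 = 5 h 23 min; less 30 min break → 4 h 53 min
Fri: 08:12–17:46 = 9 h 34 min; less 30 min break → 9 h 4 min
Sat: 11:12–20:41 = 9 h 29 min; less 30 min break → 8 h 59 min
Tue reg 3 h 36 min / OT 0 h 0 min; Wed reg 8 h 0 min / OT 1 h 36 min; Thu reg 4 h 53 min / OT 0 h 0 min; Fri reg 8 h 0 min / OT 1 h 4 min; Sat reg 8 h 0 min / OT 0 h 59 min.
Totals: regular 32 h 29 min, overtime 3 h 39 min.

Regular 32.48 hours, overtime 3.65 hours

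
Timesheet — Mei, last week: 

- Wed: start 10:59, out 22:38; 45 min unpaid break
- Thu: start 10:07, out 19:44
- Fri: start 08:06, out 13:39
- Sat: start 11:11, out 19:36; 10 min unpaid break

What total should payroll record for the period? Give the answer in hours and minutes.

Wed: 10:59–22:38 = 11 h 39 min; less 45 min break → 10 h 54 min
Thu: 10:07–19:44 = 9 h 37 min
Fri: 08:06–13:39 = 5 h 33 min
Sat: 11:11–19:36 = 8 h 25 min; less 10 min break → 8 h 15 min
Total: 10 h 54 min + 9 h 37 min + 5 h 33 min + 8 h 15 min = 34 h 19 min.

34 h 19 min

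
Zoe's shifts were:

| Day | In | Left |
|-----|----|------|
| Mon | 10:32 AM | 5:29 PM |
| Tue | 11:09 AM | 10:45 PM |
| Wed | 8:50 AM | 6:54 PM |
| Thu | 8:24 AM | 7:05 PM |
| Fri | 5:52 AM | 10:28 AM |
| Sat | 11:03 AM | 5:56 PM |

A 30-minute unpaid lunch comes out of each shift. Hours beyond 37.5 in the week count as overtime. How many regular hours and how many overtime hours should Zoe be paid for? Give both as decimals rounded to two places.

Mon: 10:32 AM–5:29 PM = 6 h 57 min; less 30 min break → 6 h 27 min
Tue: 11:09 AM–10:45 PM = 11 h 36 min; less 30 min break → 11 h 6 min
Wed: 8:50 AM–6:54 PM = 10 h 4 min; less 30 min break → 9 h 34 min
Thu: 8:24 AM–7:05 PM = 10 h 41 min; less 30 min break → 10 h 11 min
Fri: 5:52 AM–10:28 AM = 4 h 36 min; less 30 min break → 4 h 6 min
Sat: 11:03 AM–5:56 PM = 6 h 53 min; less 30 min break → 6 h 23 min
Total worked: 47 h 47 min = 47.78 h.
Threshold 37.5 h → overtime 10 h 17 min, regular 37 h 30 min.

Regular 37.50 hours, overtime 10.28 hours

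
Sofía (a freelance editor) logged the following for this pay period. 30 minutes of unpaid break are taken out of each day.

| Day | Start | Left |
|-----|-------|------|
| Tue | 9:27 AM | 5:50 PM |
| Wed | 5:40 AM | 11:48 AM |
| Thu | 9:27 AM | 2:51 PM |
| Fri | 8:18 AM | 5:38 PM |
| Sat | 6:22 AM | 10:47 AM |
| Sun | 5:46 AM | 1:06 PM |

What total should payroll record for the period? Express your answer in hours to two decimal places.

38.00 hours

Tue: 9:27 AM–5:50 PM = 8 h 23 min; less 30 min break → 7 h 53 min
Wed: 5:40 AM–11:48 AM = 6 h 8 min; less 30 min break → 5 h 38 min
Thu: 9:27 AM–2:51 PM = 5 h 24 min; less 30 min break → 4 h 54 min
Fri: 8:18 AM–5:38 PM = 9 h 20 min; less 30 min break → 8 h 50 min
Sat: 6:22 AM–10:47 AM = 4 h 25 min; less 30 min break → 3 h 55 min
Sun: 5:46 AM–1:06 PM = 7 h 20 min; less 30 min break → 6 h 50 min
Total: 7 h 53 min + 5 h 38 min + 4 h 54 min + 8 h 50 min + 3 h 55 min + 6 h 50 min = 38 h 0 min.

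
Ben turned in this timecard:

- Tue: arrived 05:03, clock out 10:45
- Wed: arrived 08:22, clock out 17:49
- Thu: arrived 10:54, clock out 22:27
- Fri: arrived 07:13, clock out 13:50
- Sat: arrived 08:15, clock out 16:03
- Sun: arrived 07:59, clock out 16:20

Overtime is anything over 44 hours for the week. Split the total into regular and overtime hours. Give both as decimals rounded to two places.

Regular 44.00 hours, overtime 5.47 hours

Tue: 05:03–10:45 = 5 h 42 min
Wed: 08:22–17:49 = 9 h 27 min
Thu: 10:54–22:27 = 11 h 33 min
Fri: 07:13–13:50 = 6 h 37 min
Sat: 08:15–16:03 = 7 h 48 min
Sun: 07:59–16:20 = 8 h 21 min
Total worked: 49 h 28 min = 49.47 h.
Threshold 44 h → overtime 5 h 28 min, regular 44 h 0 min.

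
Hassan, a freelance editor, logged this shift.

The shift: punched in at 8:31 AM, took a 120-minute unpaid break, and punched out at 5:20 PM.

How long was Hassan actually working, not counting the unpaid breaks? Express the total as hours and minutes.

6 h 49 min

The shift: 8:31 AM–5:20 PM = 8 h 49 min; less 120 min break → 6 h 49 min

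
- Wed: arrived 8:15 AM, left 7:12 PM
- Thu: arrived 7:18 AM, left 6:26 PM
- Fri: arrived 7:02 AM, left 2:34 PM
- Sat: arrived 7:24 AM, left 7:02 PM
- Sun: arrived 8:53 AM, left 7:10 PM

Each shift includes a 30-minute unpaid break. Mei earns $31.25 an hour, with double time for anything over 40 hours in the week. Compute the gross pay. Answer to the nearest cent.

$1814.58

Wed: 8:15 AM–7:12 PM = 10 h 57 min; less 30 min break → 10 h 27 min
Thu: 7:18 AM–6:26 PM = 11 h 8 min; less 30 min break → 10 h 38 min
Fri: 7:02 AM–2:34 PM = 7 h 32 min; less 30 min break → 7 h 2 min
Sat: 7:24 AM–7:02 PM = 11 h 38 min; less 30 min break → 11 h 8 min
Sun: 8:53 AM–7:10 PM = 10 h 17 min; less 30 min break → 9 h 47 min
Total worked: 49 h 2 min = 2942 min.
Regular 40 h 0 min = 2400 min at $31.25/h; overtime 9 h 2 min = 542 min at $62.50/h.
Pay = (2400 × $31.25 + 542 × $62.50) ÷ 60 = $1814.58.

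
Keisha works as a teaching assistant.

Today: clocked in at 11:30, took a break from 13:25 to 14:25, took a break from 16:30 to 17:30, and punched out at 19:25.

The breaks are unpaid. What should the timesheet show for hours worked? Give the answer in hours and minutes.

Today: 11:30–19:25 = 7 h 55 min; less 120 min break → 5 h 55 min

5 h 55 min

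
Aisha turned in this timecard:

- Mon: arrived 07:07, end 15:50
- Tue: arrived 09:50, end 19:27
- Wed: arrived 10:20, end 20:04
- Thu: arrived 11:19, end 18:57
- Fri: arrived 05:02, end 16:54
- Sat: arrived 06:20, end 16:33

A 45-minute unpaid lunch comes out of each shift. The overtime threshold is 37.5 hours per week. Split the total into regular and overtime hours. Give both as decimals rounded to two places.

Mon: 07:07–15:50 = 8 h 43 min; less 45 min break → 7 h 58 min
Tue: 09:50–19:27 = 9 h 37 min; less 45 min break → 8 h 52 min
Wed: 10:20–20:04 = 9 h 44 min; less 45 min break → 8 h 59 min
Thu: 11:19–18:57 = 7 h 38 min; less 45 min break → 6 h 53 min
Fri: 05:02–16:54 = 11 h 52 min; less 45 min break → 11 h 7 min
Sat: 06:20–16:33 = 10 h 13 min; less 45 min break → 9 h 28 min
Total worked: 53 h 17 min = 53.28 h.
Threshold 37.5 h → overtime 15 h 47 min, regular 37 h 30 min.

Regular 37.50 hours, overtime 15.78 hours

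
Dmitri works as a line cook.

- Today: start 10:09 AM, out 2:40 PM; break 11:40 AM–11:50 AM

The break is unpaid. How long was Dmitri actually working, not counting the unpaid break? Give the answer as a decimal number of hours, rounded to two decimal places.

4.35 hours

Today: 10:09 AM–2:40 PM = 4 h 31 min; less 10 min break → 4 h 21 min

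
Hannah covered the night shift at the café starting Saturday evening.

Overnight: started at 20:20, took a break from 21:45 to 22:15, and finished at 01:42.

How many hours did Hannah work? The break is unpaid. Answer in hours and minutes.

Overnight: 20:20 → midnight = 3 h 40 min; midnight → 01:42 = 1 h 42 min; span 5 h 22 min; less 30 min break → 4 h 52 min

4 h 52 min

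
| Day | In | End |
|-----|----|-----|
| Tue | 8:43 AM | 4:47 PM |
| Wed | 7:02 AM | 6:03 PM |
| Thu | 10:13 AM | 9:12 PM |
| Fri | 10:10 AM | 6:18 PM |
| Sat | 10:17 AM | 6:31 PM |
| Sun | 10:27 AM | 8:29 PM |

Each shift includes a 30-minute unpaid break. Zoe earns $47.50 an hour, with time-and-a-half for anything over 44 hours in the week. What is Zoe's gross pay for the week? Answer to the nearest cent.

Tue: 8:43 AM–4:47 PM = 8 h 4 min; less 30 min break → 7 h 34 min
Wed: 7:02 AM–6:03 PM = 11 h 1 min; less 30 min break → 10 h 31 min
Thu: 10:13 AM–9:12 PM = 10 h 59 min; less 30 min break → 10 h 29 min
Fri: 10:10 AM–6:18 PM = 8 h 8 min; less 30 min break → 7 h 38 min
Sat: 10:17 AM–6:31 PM = 8 h 14 min; less 30 min break → 7 h 44 min
Sun: 10:27 AM–8:29 PM = 10 h 2 min; less 30 min break → 9 h 32 min
Total worked: 53 h 28 min = 3208 min.
Regular 44 h 0 min = 2640 min at $47.50/h; overtime 9 h 28 min = 568 min at $71.25/h.
Pay = (2640 × $47.50 + 568 × $71.25) ÷ 60 = $2764.50.

$2764.50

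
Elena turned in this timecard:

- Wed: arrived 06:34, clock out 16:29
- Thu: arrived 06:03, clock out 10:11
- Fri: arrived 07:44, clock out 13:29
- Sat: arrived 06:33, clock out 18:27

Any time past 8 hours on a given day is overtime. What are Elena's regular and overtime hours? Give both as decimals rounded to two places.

Regular 25.88 hours, overtime 5.82 hours

Wed: 06:34–16:29 = 9 h 55 min
Thu: 06:03–10:11 = 4 h 8 min
Fri: 07:44–13:29 = 5 h 45 min
Sat: 06:33–18:27 = 11 h 54 min
Wed reg 8 h 0 min / OT 1 h 55 min; Thu reg 4 h 8 min / OT 0 h 0 min; Fri reg 5 h 45 min / OT 0 h 0 min; Sat reg 8 h 0 min / OT 3 h 54 min.
Totals: regular 25 h 53 min, overtime 5 h 49 min.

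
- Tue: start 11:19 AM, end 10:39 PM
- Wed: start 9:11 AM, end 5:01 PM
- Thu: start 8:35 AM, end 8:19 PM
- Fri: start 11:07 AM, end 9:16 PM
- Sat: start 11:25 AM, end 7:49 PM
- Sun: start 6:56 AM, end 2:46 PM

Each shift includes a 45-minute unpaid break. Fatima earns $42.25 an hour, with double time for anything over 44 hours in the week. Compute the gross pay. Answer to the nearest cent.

Tue: 11:19 AM–10:39 PM = 11 h 20 min; less 45 min break → 10 h 35 min
Wed: 9:11 AM–5:01 PM = 7 h 50 min; less 45 min break → 7 h 5 min
Thu: 8:35 AM–8:19 PM = 11 h 44 min; less 45 min break → 10 h 59 min
Fri: 11:07 AM–9:16 PM = 10 h 9 min; less 45 min break → 9 h 24 min
Sat: 11:25 AM–7:49 PM = 8 h 24 min; less 45 min break → 7 h 39 min
Sun: 6:56 AM–2:46 PM = 7 h 50 min; less 45 min break → 7 h 5 min
Total worked: 52 h 47 min = 3167 min.
Regular 44 h 0 min = 2640 min at $42.25/h; overtime 8 h 47 min = 527 min at $84.50/h.
Pay = (2640 × $42.25 + 527 × $84.50) ÷ 60 = $2601.19.

$2601.19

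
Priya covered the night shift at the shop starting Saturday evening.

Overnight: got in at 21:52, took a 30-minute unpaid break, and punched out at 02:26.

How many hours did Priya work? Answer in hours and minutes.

4 h 4 min

Overnight: 21:52 → midnight = 2 h 8 min; midnight → 02:26 = 2 h 26 min; span 4 h 34 min; less 30 min break → 4 h 4 min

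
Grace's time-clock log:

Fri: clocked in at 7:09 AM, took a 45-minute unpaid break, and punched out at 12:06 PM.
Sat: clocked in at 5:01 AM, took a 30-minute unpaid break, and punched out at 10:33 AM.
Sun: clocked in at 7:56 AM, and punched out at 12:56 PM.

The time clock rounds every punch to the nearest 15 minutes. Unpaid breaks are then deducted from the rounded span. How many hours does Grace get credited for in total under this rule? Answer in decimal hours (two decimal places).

Fri: in 7:09 AM→7:15 AM, out 12:06 PM→12:00 PM; 4 h 45 min − 45 min = 4 h 0 min
Sat: in 5:01 AM→5:00 AM, out 10:33 AM→10:30 AM; 5 h 30 min − 30 min = 5 h 0 min
Sun: in 7:56 AM→8:00 AM, out 12:56 PM→1:00 PM; 5 h 0 min
Total credited: 14 h 0 min.

14.00 hours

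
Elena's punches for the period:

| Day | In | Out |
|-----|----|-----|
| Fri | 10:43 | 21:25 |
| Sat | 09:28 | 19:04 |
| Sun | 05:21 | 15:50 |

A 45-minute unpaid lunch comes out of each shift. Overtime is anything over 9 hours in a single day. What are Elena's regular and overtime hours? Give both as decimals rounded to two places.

Regular 26.85 hours, overtime 1.68 hours

Fri: 10:43–21:25 = 10 h 42 min; less 45 min break → 9 h 57 min
Sat: 09:28–19:04 = 9 h 36 min; less 45 min break → 8 h 51 min
Sun: 05:21–15:50 = 10 h 29 min; less 45 min break → 9 h 44 min
Fri reg 9 h 0 min / OT 0 h 57 min; Sat reg 8 h 51 min / OT 0 h 0 min; Sun reg 9 h 0 min / OT 0 h 44 min.
Totals: regular 26 h 51 min, overtime 1 h 41 min.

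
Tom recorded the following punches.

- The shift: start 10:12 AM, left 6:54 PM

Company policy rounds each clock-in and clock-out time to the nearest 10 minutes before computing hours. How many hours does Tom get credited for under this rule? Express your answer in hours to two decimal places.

8.67 hours

The shift: in 10:12 AM→10:10 AM, out 6:54 PM→6:50 PM; 8 h 40 min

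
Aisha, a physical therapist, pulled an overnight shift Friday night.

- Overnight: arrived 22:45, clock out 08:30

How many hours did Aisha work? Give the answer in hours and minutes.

Overnight: 22:45 → midnight = 1 h 15 min; midnight → 08:30 = 8 h 30 min; span 9 h 45 min

9 h 45 min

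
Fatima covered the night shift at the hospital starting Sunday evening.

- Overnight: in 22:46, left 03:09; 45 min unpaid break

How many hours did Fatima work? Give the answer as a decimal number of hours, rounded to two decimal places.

3.63 hours

Overnight: 22:46 → midnight = 1 h 14 min; midnight → 03:09 = 3 h 9 min; span 4 h 23 min; less 45 min break → 3 h 38 min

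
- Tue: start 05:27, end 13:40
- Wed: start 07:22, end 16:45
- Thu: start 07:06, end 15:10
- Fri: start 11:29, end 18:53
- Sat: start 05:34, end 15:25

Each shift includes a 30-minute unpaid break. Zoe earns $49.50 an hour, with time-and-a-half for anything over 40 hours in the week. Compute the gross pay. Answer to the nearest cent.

$2010.94

Tue: 05:27–13:40 = 8 h 13 min; less 30 min break → 7 h 43 min
Wed: 07:22–16:45 = 9 h 23 min; less 30 min break → 8 h 53 min
Thu: 07:06–15:10 = 8 h 4 min; less 30 min break → 7 h 34 min
Fri: 11:29–18:53 = 7 h 24 min; less 30 min break → 6 h 54 min
Sat: 05:34–15:25 = 9 h 51 min; less 30 min break → 9 h 21 min
Total worked: 40 h 25 min = 2425 min.
Regular 40 h 0 min = 2400 min at $49.50/h; overtime 0 h 25 min = 25 min at $74.25/h.
Pay = (2400 × $49.50 + 25 × $74.25) ÷ 60 = $2010.94.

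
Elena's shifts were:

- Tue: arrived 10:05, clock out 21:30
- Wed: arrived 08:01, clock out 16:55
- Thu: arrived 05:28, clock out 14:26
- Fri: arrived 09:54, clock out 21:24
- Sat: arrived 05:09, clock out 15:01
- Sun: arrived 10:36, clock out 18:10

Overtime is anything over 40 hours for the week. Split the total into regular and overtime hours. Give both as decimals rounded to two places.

Regular 40.00 hours, overtime 18.22 hours

Tue: 10:05–21:30 = 11 h 25 min
Wed: 08:01–16:55 = 8 h 54 min
Thu: 05:28–14:26 = 8 h 58 min
Fri: 09:54–21:24 = 11 h 30 min
Sat: 05:09–15:01 = 9 h 52 min
Sun: 10:36–18:10 = 7 h 34 min
Total worked: 58 h 13 min = 58.22 h.
Threshold 40 h → overtime 18 h 13 min, regular 40 h 0 min.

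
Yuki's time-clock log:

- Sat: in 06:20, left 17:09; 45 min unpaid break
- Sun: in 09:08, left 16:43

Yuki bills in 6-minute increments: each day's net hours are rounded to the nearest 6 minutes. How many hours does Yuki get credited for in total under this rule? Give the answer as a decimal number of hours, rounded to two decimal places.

Sat: 06:20–17:09 = 10 h 49 min − 45 min = 10 h 4 min → rounds to 10 h 6 min
Sun: 09:08–16:43 = 7 h 35 min → rounds to 7 h 36 min
Total credited: 17 h 42 min.

17.70 hours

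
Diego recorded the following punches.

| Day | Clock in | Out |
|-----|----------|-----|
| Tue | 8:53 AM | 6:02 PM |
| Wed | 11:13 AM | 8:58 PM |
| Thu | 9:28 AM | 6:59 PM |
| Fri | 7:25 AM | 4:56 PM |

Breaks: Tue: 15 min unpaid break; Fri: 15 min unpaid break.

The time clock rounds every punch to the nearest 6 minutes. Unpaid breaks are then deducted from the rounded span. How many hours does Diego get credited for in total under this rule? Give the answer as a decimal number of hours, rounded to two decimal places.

Tue: in 8:53 AM→8:54 AM, out 6:02 PM→6:00 PM; 9 h 6 min − 15 min = 8 h 51 min
Wed: in 11:13 AM→11:12 AM, out 8:58 PM→9:00 PM; 9 h 48 min
Thu: in 9:28 AM→9:30 AM, out 6:59 PM→7:00 PM; 9 h 30 min
Fri: in 7:25 AM→7:24 AM, out 4:56 PM→4:54 PM; 9 h 30 min − 15 min = 9 h 15 min
Total credited: 37 h 24 min.

37.40 hours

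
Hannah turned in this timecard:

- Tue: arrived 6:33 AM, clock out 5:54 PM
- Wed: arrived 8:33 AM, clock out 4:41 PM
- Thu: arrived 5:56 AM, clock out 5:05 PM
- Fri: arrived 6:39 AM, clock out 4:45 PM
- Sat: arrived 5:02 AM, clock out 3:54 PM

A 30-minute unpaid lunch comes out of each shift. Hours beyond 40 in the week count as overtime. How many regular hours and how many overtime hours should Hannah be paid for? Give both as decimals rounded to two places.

Tue: 6:33 AM–5:54 PM = 11 h 21 min; less 30 min break → 10 h 51 min
Wed: 8:33 AM–4:41 PM = 8 h 8 min; less 30 min break → 7 h 38 min
Thu: 5:56 AM–5:05 PM = 11 h 9 min; less 30 min break → 10 h 39 min
Fri: 6:39 AM–4:45 PM = 10 h 6 min; less 30 min break → 9 h 36 min
Sat: 5:02 AM–3:54 PM = 10 h 52 min; less 30 min break → 10 h 22 min
Total worked: 49 h 6 min = 49.10 h.
Threshold 40 h → overtime 9 h 6 min, regular 40 h 0 min.

Regular 40.00 hours, overtime 9.10 hours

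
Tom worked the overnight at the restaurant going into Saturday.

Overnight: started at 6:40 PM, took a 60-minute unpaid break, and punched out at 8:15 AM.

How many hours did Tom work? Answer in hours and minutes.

Overnight: 6:40 PM → midnight = 5 h 20 min; midnight → 8:15 AM = 8 h 15 min; span 13 h 35 min; less 60 min break → 12 h 35 min

12 h 35 min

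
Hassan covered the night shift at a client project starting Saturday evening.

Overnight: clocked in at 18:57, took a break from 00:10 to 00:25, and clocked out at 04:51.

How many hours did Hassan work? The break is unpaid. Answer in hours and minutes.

9 h 39 min

Overnight: 18:57 → midnight = 5 h 3 min; midnight → 04:51 = 4 h 51 min; span 9 h 54 min; less 15 min break → 9 h 39 min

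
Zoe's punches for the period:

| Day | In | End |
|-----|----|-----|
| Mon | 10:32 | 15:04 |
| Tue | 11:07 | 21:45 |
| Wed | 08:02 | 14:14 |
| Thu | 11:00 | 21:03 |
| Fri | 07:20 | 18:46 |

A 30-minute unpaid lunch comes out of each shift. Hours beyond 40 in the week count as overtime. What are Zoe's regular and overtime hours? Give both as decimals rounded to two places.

Mon: 10:32–15:04 = 4 h 32 min; less 30 min break → 4 h 2 min
Tue: 11:07–21:45 = 10 h 38 min; less 30 min break → 10 h 8 min
Wed: 08:02–14:14 = 6 h 12 min; less 30 min break → 5 h 42 min
Thu: 11:00–21:03 = 10 h 3 min; less 30 min break → 9 h 33 min
Fri: 07:20–18:46 = 11 h 26 min; less 30 min break → 10 h 56 min
Total worked: 40 h 21 min = 40.35 h.
Threshold 40 h → overtime 0 h 21 min, regular 40 h 0 min.

Regular 40.00 hours, overtime 0.35 hours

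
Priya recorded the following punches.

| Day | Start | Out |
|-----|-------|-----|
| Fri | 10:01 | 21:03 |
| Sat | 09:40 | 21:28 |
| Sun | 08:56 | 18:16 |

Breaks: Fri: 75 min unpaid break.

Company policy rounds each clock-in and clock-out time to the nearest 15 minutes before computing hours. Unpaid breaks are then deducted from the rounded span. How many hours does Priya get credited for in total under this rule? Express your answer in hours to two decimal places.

30.75 hours

Fri: in 10:01→10:00, out 21:03→21:00; 11 h 0 min − 75 min = 9 h 45 min
Sat: in 09:40→09:45, out 21:28→21:30; 11 h 45 min
Sun: in 08:56→09:00, out 18:16→18:15; 9 h 15 min
Total credited: 30 h 45 min.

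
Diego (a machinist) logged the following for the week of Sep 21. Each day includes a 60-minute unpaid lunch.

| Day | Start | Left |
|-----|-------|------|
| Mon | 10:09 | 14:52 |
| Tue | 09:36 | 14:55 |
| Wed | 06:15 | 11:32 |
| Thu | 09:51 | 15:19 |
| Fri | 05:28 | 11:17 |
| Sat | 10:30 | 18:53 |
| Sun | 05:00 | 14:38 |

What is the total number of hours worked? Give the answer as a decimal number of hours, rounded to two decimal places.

37.62 hours

Mon: 10:09–14:52 = 4 h 43 min; less 60 min break → 3 h 43 min
Tue: 09:36–14:55 = 5 h 19 min; less 60 min break → 4 h 19 min
Wed: 06:15–11:32 = 5 h 17 min; less 60 min break → 4 h 17 min
Thu: 09:51–15:19 = 5 h 28 min; less 60 min break → 4 h 28 min
Fri: 05:28–11:17 = 5 h 49 min; less 60 min break → 4 h 49 min
Sat: 10:30–18:53 = 8 h 23 min; less 60 min break → 7 h 23 min
Sun: 05:00–14:38 = 9 h 38 min; less 60 min break → 8 h 38 min
Total: 3 h 43 min + 4 h 19 min + 4 h 17 min + 4 h 28 min + 4 h 49 min + 7 h 23 min + 8 h 38 min = 37 h 37 min.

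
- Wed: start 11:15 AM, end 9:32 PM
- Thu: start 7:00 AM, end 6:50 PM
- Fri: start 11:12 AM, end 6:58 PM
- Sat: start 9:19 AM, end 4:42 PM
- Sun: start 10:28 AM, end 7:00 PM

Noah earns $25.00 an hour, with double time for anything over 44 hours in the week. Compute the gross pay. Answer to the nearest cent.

Wed: 11:15 AM–9:32 PM = 10 h 17 min
Thu: 7:00 AM–6:50 PM = 11 h 50 min
Fri: 11:12 AM–6:58 PM = 7 h 46 min
Sat: 9:19 AM–4:42 PM = 7 h 23 min
Sun: 10:28 AM–7:00 PM = 8 h 32 min
Total worked: 45 h 48 min = 2748 min.
Regular 44 h 0 min = 2640 min at $25.00/h; overtime 1 h 48 min = 108 min at $50.00/h.
Pay = (2640 × $25.00 + 108 × $50.00) ÷ 60 = $1190.00.

$1190.00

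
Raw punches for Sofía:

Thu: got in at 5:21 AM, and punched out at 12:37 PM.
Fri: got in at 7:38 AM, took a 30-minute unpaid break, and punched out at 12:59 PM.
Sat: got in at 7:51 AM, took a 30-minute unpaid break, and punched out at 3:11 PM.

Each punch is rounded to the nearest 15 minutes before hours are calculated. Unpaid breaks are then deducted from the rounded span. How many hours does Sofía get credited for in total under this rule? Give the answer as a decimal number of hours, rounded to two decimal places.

19.00 hours

Thu: in 5:21 AM→5:15 AM, out 12:37 PM→12:30 PM; 7 h 15 min
Fri: in 7:38 AM→7:45 AM, out 12:59 PM→1:00 PM; 5 h 15 min − 30 min = 4 h 45 min
Sat: in 7:51 AM→7:45 AM, out 3:11 PM→3:15 PM; 7 h 30 min − 30 min = 7 h 0 min
Total credited: 19 h 0 min.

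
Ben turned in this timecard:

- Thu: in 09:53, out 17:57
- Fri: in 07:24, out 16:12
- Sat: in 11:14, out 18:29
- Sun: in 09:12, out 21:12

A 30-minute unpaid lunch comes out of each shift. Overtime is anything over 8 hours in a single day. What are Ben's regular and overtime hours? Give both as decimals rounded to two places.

Regular 30.32 hours, overtime 3.80 hours

Thu: 09:53–17:57 = 8 h 4 min; less 30 min break → 7 h 34 min
Fri: 07:24–16:12 = 8 h 48 min; less 30 min break → 8 h 18 min
Sat: 11:14–18:29 = 7 h 15 min; less 30 min break → 6 h 45 min
Sun: 09:12–21:12 = 12 h 0 min; less 30 min break → 11 h 30 min
Thu reg 7 h 34 min / OT 0 h 0 min; Fri reg 8 h 0 min / OT 0 h 18 min; Sat reg 6 h 45 min / OT 0 h 0 min; Sun reg 8 h 0 min / OT 3 h 30 min.
Totals: regular 30 h 19 min, overtime 3 h 48 min.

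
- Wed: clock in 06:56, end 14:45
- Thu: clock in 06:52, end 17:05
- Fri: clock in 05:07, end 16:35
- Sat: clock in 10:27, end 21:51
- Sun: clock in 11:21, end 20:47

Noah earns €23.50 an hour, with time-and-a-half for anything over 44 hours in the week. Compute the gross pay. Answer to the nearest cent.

€1257.25

Wed: 06:56–14:45 = 7 h 49 min
Thu: 06:52–17:05 = 10 h 13 min
Fri: 05:07–16:35 = 11 h 28 min
Sat: 10:27–21:51 = 11 h 24 min
Sun: 11:21–20:47 = 9 h 26 min
Total worked: 50 h 20 min = 3020 min.
Regular 44 h 0 min = 2640 min at €23.50/h; overtime 6 h 20 min = 380 min at €35.25/h.
Pay = (2640 × €23.50 + 380 × €35.25) ÷ 60 = €1257.25.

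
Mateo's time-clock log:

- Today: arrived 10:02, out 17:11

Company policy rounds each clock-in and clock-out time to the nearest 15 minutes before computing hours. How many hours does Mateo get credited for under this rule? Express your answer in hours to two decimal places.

7.25 hours

Today: in 10:02→10:00, out 17:11→17:15; 7 h 15 min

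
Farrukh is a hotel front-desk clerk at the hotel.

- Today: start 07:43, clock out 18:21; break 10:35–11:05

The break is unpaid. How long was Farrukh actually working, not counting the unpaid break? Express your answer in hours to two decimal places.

Today: 07:43–18:21 = 10 h 38 min; less 30 min break → 10 h 8 min

10.13 hours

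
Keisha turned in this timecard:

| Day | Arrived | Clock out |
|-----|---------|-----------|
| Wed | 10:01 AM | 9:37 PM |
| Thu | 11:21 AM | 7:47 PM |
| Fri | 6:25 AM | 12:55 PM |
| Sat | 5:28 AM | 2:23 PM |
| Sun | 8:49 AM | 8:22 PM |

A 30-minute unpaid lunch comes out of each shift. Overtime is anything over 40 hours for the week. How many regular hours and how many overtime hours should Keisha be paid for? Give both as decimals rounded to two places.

Wed: 10:01 AM–9:37 PM = 11 h 36 min; less 30 min break → 11 h 6 min
Thu: 11:21 AM–7:47 PM = 8 h 26 min; less 30 min break → 7 h 56 min
Fri: 6:25 AM–12:55 PM = 6 h 30 min; less 30 min break → 6 h 0 min
Sat: 5:28 AM–2:23 PM = 8 h 55 min; less 30 min break → 8 h 25 min
Sun: 8:49 AM–8:22 PM = 11 h 33 min; less 30 min break → 11 h 3 min
Total worked: 44 h 30 min = 44.50 h.
Threshold 40 h → overtime 4 h 30 min, regular 40 h 0 min.

Regular 40.00 hours, overtime 4.50 hours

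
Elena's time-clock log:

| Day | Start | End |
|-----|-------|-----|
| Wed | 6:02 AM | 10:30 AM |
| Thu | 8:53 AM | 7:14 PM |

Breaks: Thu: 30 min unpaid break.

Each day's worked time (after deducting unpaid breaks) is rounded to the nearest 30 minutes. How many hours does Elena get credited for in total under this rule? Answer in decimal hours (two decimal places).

Wed: 6:02 AM–10:30 AM = 4 h 28 min → rounds to 4 h 30 min
Thu: 8:53 AM–7:14 PM = 10 h 21 min − 30 min = 9 h 51 min → rounds to 10 h 0 min
Total credited: 14 h 30 min.

14.50 hours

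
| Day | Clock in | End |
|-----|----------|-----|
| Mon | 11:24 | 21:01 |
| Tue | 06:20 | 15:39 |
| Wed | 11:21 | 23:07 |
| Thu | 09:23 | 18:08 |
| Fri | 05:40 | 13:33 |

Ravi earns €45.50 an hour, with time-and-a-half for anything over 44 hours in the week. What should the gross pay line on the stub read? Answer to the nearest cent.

Mon: 11:24–21:01 = 9 h 37 min
Tue: 06:20–15:39 = 9 h 19 min
Wed: 11:21–23:07 = 11 h 46 min
Thu: 09:23–18:08 = 8 h 45 min
Fri: 05:40–13:33 = 7 h 53 min
Total worked: 47 h 20 min = 2840 min.
Regular 44 h 0 min = 2640 min at €45.50/h; overtime 3 h 20 min = 200 min at €68.25/h.
Pay = (2640 × €45.50 + 200 × €68.25) ÷ 60 = €2229.50.

€2229.50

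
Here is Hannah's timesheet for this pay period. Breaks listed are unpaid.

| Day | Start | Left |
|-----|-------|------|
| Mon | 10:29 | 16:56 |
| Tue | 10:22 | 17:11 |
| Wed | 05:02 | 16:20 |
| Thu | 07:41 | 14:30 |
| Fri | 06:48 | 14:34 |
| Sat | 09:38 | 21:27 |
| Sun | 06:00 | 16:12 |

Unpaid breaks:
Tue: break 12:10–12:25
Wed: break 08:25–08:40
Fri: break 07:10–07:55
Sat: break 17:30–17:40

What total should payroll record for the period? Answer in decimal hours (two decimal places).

59.75 hours

Mon: 10:29–16:56 = 6 h 27 min
Tue: 10:22–17:11 = 6 h 49 min; less 15 min break → 6 h 34 min
Wed: 05:02–16:20 = 11 h 18 min; less 15 min break → 11 h 3 min
Thu: 07:41–14:30 = 6 h 49 min
Fri: 06:48–14:34 = 7 h 46 min; less 45 min break → 7 h 1 min
Sat: 09:38–21:27 = 11 h 49 min; less 10 min break → 11 h 39 min
Sun: 06:00–16:12 = 10 h 12 min
Total: 6 h 27 min + 6 h 34 min + 11 h 3 min + 6 h 49 min + 7 h 1 min + 11 h 39 min + 10 h 12 min = 59 h 45 min.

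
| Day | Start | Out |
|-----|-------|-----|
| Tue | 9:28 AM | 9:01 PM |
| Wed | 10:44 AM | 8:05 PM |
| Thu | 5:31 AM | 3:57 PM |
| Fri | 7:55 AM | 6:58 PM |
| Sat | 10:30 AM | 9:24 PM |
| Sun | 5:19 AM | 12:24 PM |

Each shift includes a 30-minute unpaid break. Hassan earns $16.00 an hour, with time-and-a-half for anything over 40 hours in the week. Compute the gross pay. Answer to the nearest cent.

$1056.80

Tue: 9:28 AM–9:01 PM = 11 h 33 min; less 30 min break → 11 h 3 min
Wed: 10:44 AM–8:05 PM = 9 h 21 min; less 30 min break → 8 h 51 min
Thu: 5:31 AM–3:57 PM = 10 h 26 min; less 30 min break → 9 h 56 min
Fri: 7:55 AM–6:58 PM = 11 h 3 min; less 30 min break → 10 h 33 min
Sat: 10:30 AM–9:24 PM = 10 h 54 min; less 30 min break → 10 h 24 min
Sun: 5:19 AM–12:24 PM = 7 h 5 min; less 30 min break → 6 h 35 min
Total worked: 57 h 22 min = 3442 min.
Regular 40 h 0 min = 2400 min at $16.00/h; overtime 17 h 22 min = 1042 min at $24.00/h.
Pay = (2400 × $16.00 + 1042 × $24.00) ÷ 60 = $1056.80.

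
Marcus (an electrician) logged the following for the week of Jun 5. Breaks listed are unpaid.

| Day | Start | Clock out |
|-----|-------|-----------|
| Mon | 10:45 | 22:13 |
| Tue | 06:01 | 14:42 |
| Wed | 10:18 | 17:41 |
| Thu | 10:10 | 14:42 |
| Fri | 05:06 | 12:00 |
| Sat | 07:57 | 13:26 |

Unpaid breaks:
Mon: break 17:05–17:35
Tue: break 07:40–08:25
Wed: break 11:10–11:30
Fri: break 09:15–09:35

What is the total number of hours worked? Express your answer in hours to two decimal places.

Mon: 10:45–22:13 = 11 h 28 min; less 30 min break → 10 h 58 min
Tue: 06:01–14:42 = 8 h 41 min; less 45 min break → 7 h 56 min
Wed: 10:18–17:41 = 7 h 23 min; less 20 min break → 7 h 3 min
Thu: 10:10–14:42 = 4 h 32 min
Fri: 05:06–12:00 = 6 h 54 min; less 20 min break → 6 h 34 min
Sat: 07:57–13:26 = 5 h 29 min
Total: 10 h 58 min + 7 h 56 min + 7 h 3 min + 4 h 32 min + 6 h 34 min + 5 h 29 min = 42 h 32 min.

42.53 hours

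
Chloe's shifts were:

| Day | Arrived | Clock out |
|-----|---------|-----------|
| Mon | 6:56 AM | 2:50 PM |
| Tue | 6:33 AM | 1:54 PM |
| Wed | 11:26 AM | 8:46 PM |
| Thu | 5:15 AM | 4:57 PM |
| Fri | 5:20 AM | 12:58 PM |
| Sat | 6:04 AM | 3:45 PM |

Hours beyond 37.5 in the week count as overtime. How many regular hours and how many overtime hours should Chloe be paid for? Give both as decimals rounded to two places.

Mon: 6:56 AM–2:50 PM = 7 h 54 min
Tue: 6:33 AM–1:54 PM = 7 h 21 min
Wed: 11:26 AM–8:46 PM = 9 h 20 min
Thu: 5:15 AM–4:57 PM = 11 h 42 min
Fri: 5:20 AM–12:58 PM = 7 h 38 min
Sat: 6:04 AM–3:45 PM = 9 h 41 min
Total worked: 53 h 36 min = 53.60 h.
Threshold 37.5 h → overtime 16 h 6 min, regular 37 h 30 min.

Regular 37.50 hours, overtime 16.10 hours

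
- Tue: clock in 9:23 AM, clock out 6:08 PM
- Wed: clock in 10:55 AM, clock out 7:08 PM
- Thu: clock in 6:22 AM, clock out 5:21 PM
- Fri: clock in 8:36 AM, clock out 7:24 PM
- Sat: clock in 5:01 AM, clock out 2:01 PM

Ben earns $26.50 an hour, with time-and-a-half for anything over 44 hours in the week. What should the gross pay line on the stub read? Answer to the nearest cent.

$1315.06

Tue: 9:23 AM–6:08 PM = 8 h 45 min
Wed: 10:55 AM–7:08 PM = 8 h 13 min
Thu: 6:22 AM–5:21 PM = 10 h 59 min
Fri: 8:36 AM–7:24 PM = 10 h 48 min
Sat: 5:01 AM–2:01 PM = 9 h 0 min
Total worked: 47 h 45 min = 2865 min.
Regular 44 h 0 min = 2640 min at $26.50/h; overtime 3 h 45 min = 225 min at $39.75/h.
Pay = (2640 × $26.50 + 225 × $39.75) ÷ 60 = $1315.06.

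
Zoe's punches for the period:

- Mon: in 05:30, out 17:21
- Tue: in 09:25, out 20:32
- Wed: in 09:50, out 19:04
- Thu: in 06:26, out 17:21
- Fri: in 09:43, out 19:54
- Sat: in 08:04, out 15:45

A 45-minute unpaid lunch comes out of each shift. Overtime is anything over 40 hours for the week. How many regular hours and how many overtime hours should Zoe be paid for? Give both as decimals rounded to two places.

Mon: 05:30–17:21 = 11 h 51 min; less 45 min break → 11 h 6 min
Tue: 09:25–20:32 = 11 h 7 min; less 45 min break → 10 h 22 min
Wed: 09:50–19:04 = 9 h 14 min; less 45 min break → 8 h 29 min
Thu: 06:26–17:21 = 10 h 55 min; less 45 min break → 10 h 10 min
Fri: 09:43–19:54 = 10 h 11 min; less 45 min break → 9 h 26 min
Sat: 08:04–15:45 = 7 h 41 min; less 45 min break → 6 h 56 min
Total worked: 56 h 29 min = 56.48 h.
Threshold 40 h → overtime 16 h 29 min, regular 40 h 0 min.

Regular 40.00 hours, overtime 16.48 hours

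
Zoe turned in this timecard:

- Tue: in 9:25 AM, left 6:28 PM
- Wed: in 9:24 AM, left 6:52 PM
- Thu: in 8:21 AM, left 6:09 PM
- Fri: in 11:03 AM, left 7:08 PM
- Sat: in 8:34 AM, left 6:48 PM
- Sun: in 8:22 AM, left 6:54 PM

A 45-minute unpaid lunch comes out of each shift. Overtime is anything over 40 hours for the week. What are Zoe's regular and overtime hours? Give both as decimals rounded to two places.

Regular 40.00 hours, overtime 12.67 hours

Tue: 9:25 AM–6:28 PM = 9 h 3 min; less 45 min break → 8 h 18 min
Wed: 9:24 AM–6:52 PM = 9 h 28 min; less 45 min break → 8 h 43 min
Thu: 8:21 AM–6:09 PM = 9 h 48 min; less 45 min break → 9 h 3 min
Fri: 11:03 AM–7:08 PM = 8 h 5 min; less 45 min break → 7 h 20 min
Sat: 8:34 AM–6:48 PM = 10 h 14 min; less 45 min break → 9 h 29 min
Sun: 8:22 AM–6:54 PM = 10 h 32 min; less 45 min break → 9 h 47 min
Total worked: 52 h 40 min = 52.67 h.
Threshold 40 h → overtime 12 h 40 min, regular 40 h 0 min.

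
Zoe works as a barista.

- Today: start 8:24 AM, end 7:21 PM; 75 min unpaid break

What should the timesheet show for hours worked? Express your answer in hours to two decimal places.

9.70 hours

Today: 8:24 AM–7:21 PM = 10 h 57 min; less 75 min break → 9 h 42 min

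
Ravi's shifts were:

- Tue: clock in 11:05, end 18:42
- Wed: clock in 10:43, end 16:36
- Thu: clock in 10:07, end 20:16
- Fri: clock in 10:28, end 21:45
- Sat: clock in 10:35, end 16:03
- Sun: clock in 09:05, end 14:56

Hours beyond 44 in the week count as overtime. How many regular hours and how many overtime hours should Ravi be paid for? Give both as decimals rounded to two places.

Tue: 11:05–18:42 = 7 h 37 min
Wed: 10:43–16:36 = 5 h 53 min
Thu: 10:07–20:16 = 10 h 9 min
Fri: 10:28–21:45 = 11 h 17 min
Sat: 10:35–16:03 = 5 h 28 min
Sun: 09:05–14:56 = 5 h 51 min
Total worked: 46 h 15 min = 46.25 h.
Threshold 44 h → overtime 2 h 15 min, regular 44 h 0 min.

Regular 44.00 hours, overtime 2.25 hours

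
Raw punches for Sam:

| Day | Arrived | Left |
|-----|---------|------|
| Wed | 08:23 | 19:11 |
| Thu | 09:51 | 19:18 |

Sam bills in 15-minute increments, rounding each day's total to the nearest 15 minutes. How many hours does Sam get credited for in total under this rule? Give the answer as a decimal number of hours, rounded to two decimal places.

Wed: 08:23–19:11 = 10 h 48 min → rounds to 10 h 45 min
Thu: 09:51–19:18 = 9 h 27 min → rounds to 9 h 30 min
Total credited: 20 h 15 min.

20.25 hours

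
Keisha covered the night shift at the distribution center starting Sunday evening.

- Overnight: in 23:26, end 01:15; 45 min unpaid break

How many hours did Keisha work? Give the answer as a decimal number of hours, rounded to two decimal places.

1.07 hours

Overnight: 23:26 → midnight = 0 h 34 min; midnight → 01:15 = 1 h 15 min; span 1 h 49 min; less 45 min break → 1 h 4 min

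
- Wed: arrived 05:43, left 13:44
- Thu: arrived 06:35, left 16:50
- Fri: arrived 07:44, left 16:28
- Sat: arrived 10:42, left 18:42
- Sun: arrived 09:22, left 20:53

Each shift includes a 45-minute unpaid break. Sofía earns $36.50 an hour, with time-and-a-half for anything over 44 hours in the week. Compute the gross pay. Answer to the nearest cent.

$1560.98

Wed: 05:43–13:44 = 8 h 1 min; less 45 min break → 7 h 16 min
Thu: 06:35–16:50 = 10 h 15 min; less 45 min break → 9 h 30 min
Fri: 07:44–16:28 = 8 h 44 min; less 45 min break → 7 h 59 min
Sat: 10:42–18:42 = 8 h 0 min; less 45 min break → 7 h 15 min
Sun: 09:22–20:53 = 11 h 31 min; less 45 min break → 10 h 46 min
Total worked: 42 h 46 min = 2566 min.
Regular 42 h 46 min = 2566 min at $36.50/h; overtime 0 h 0 min = 0 min at $54.75/h.
Pay = (2566 × $36.50 + 0 × $54.75) ÷ 60 = $1560.98.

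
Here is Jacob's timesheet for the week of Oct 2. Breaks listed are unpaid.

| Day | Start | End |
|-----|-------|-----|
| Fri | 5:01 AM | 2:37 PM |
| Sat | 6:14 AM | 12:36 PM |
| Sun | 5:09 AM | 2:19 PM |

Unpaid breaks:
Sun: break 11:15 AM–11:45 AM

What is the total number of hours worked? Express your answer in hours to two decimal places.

24.63 hours

Fri: 5:01 AM–2:37 PM = 9 h 36 min
Sat: 6:14 AM–12:36 PM = 6 h 22 min
Sun: 5:09 AM–2:19 PM = 9 h 10 min; less 30 min break → 8 h 40 min
Total: 9 h 36 min + 6 h 22 min + 8 h 40 min = 24 h 38 min.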